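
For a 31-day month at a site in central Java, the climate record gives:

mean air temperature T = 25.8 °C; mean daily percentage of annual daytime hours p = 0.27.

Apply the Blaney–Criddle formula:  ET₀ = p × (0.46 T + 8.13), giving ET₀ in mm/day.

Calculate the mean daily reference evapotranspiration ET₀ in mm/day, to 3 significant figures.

5.40 mm/day

ET₀ = 0.27 × (0.46 × 25.8 + 8.13) = 0.27 × 19.998 = 5.3995 mm/d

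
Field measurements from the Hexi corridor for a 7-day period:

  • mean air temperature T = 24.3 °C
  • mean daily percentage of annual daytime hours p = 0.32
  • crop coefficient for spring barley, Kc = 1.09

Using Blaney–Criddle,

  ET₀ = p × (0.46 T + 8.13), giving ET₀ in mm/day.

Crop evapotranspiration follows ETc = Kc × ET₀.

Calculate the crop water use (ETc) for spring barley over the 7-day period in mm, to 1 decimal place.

ET₀ = 0.32 × (0.46 × 24.3 + 8.13) = 0.32 × 19.308 = 6.1786 mm/d
ETc = Kc × ET₀ = 1.09 × 6.1786 = 6.7347 mm/d
Over 7 days: 6.7347 × 7 = 47.143 mm

47.1 mm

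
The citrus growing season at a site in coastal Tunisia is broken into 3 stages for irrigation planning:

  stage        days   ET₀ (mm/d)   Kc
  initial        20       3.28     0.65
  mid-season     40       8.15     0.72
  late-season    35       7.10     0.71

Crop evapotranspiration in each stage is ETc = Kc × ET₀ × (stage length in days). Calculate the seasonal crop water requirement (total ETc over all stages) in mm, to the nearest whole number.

454 mm

initial: 0.65 × 3.28 × 20 = 42.64 mm
mid-season: 0.72 × 8.15 × 40 = 234.72 mm
late-season: 0.71 × 7.10 × 35 = 176.44 mm
Seasonal total = 453.80 mm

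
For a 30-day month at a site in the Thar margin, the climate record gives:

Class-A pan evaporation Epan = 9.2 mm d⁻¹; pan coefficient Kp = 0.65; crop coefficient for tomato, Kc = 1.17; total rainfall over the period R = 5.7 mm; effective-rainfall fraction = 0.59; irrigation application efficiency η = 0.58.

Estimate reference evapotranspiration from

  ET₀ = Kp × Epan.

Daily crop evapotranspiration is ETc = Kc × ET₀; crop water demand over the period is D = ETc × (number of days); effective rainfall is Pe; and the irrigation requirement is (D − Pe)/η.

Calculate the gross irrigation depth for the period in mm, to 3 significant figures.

356 mm

ET₀ = 0.65 × 9.2 = 5.9800 mm/d
ETc = Kc × ET₀ = 1.17 × 5.9800 = 6.9966 mm/d
Crop demand D = ETc × 30 d = 6.9966 × 30 = 209.898 mm
Pe = 0.59 × 5.7 = 3.363 mm
D − Pe = 209.898 − 3.363 = 206.535 mm
Gross irrigation = 206.535 / 0.58 = 356.095 mm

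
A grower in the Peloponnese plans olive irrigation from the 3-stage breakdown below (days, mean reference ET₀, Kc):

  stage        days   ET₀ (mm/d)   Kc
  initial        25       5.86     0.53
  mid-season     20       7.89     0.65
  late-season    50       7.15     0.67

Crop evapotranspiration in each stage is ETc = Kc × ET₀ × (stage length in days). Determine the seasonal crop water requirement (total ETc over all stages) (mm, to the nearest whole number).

420 mm

initial: 0.53 × 5.86 × 25 = 77.65 mm
mid-season: 0.65 × 7.89 × 20 = 102.57 mm
late-season: 0.67 × 7.15 × 50 = 239.53 mm
Seasonal total = 419.75 mm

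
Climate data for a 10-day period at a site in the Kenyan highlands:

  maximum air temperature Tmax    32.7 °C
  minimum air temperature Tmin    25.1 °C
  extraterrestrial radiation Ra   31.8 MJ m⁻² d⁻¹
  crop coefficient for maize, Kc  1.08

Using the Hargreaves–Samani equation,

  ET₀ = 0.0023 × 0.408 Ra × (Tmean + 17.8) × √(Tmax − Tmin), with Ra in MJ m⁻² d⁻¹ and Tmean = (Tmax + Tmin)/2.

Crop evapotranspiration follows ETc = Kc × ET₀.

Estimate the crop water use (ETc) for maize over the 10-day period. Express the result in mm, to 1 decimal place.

41.5 mm

Tmean = (32.7 + 25.1)/2 = 28.90 °C
0.408 Ra = 0.408 × 31.8 = 12.9744 mm/d equivalent
ET₀ = 0.0023 × 12.9744 × (28.90 + 17.8) × √7.6 = 0.0023 × 12.9744 × 46.70 × 2.7568 = 3.8418 mm/d
ETc = Kc × ET₀ = 1.08 × 3.8418 = 4.1491 mm/d
Over 10 days: 4.1491 × 10 = 41.491 mm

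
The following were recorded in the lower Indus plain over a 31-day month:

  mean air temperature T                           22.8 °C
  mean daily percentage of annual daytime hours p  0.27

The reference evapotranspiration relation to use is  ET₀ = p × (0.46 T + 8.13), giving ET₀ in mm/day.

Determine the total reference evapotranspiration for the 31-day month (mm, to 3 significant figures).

156 mm

ET₀ = 0.27 × (0.46 × 22.8 + 8.13) = 0.27 × 18.618 = 5.0269 mm/d
Monthly total = 5.0269 × 31 = 155.834 mm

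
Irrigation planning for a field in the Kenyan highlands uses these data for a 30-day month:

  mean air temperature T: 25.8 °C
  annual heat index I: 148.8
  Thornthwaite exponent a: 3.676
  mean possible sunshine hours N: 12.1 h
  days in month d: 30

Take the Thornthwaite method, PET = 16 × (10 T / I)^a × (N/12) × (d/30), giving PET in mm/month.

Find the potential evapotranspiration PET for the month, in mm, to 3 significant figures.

122 mm

10T/I = 10 × 25.8 / 148.8 = 1.7339
(10T/I)^a = 1.7339^3.676 = 7.5623
Uncorrected PET = 16 × 7.5623 = 120.997 mm
Correction = (N/12)(d/30) = (12.1/12)(30/30) = 1.0083
PET = 120.997 × 1.0083 = 122.001 mm/month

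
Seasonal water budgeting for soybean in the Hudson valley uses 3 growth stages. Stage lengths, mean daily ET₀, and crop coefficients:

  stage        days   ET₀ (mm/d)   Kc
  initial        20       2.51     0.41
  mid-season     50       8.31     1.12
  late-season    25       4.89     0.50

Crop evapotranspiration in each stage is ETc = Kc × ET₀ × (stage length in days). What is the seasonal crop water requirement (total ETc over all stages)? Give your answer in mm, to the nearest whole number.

initial: 0.41 × 2.51 × 20 = 20.58 mm
mid-season: 1.12 × 8.31 × 50 = 465.36 mm
late-season: 0.50 × 4.89 × 25 = 61.13 mm
Seasonal total = 547.07 mm

547 mm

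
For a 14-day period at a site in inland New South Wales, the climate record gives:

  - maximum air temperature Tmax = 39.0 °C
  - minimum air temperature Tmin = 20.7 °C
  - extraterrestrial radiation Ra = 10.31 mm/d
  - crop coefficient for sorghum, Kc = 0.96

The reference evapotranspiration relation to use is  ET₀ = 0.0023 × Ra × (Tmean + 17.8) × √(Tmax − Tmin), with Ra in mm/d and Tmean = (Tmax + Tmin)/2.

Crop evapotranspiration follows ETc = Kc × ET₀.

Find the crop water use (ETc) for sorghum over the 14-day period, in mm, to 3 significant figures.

Tmean = (39.0 + 20.7)/2 = 29.85 °C
ET₀ = 0.0023 × 10.31 × (29.85 + 17.8) × √18.3 = 0.0023 × 10.31 × 47.65 × 4.2778 = 4.8336 mm/d
ETc = Kc × ET₀ = 0.96 × 4.8336 = 4.6403 mm/d
Over 14 days: 4.6403 × 14 = 64.964 mm

65.0 mm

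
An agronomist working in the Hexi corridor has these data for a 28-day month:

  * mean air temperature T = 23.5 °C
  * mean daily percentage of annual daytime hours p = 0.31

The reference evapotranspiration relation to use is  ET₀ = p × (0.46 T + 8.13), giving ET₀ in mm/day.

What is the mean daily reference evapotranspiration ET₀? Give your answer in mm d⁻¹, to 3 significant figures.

ET₀ = 0.31 × (0.46 × 23.5 + 8.13) = 0.31 × 18.940 = 5.8714 mm/d

5.87 mm d⁻¹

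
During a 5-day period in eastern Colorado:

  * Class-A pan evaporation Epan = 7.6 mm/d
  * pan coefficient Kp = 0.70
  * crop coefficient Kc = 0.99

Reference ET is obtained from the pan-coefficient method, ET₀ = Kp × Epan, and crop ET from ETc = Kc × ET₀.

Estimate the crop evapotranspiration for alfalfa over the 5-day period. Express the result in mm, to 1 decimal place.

ET₀ = 0.70 × 7.6 = 5.3200 mm/d
ETc = Kc × ET₀ = 0.99 × 5.3200 = 5.2668 mm/d
Over 5 days: 5.2668 × 5 = 26.334 mm

26.3 mm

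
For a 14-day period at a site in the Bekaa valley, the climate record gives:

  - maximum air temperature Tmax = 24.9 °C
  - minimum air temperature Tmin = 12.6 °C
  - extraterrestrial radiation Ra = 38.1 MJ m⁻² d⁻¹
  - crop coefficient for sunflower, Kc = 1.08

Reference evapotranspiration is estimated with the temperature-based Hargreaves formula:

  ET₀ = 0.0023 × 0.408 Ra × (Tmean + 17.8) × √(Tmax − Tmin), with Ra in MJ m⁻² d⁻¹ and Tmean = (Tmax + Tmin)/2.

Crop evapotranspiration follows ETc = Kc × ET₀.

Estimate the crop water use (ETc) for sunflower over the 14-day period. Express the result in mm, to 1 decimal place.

69.3 mm

Tmean = (24.9 + 12.6)/2 = 18.75 °C
0.408 Ra = 0.408 × 38.1 = 15.5448 mm/d equivalent
ET₀ = 0.0023 × 15.5448 × (18.75 + 17.8) × √12.3 = 0.0023 × 15.5448 × 36.55 × 3.5071 = 4.5830 mm/d
ETc = Kc × ET₀ = 1.08 × 4.5830 = 4.9496 mm/d
Over 14 days: 4.9496 × 14 = 69.294 mm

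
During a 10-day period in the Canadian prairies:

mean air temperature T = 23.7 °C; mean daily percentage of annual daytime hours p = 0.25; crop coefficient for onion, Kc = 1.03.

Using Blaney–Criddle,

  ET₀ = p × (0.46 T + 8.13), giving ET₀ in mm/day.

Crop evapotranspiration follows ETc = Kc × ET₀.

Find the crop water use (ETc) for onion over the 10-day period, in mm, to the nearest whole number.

ET₀ = 0.25 × (0.46 × 23.7 + 8.13) = 0.25 × 19.032 = 4.7580 mm/d
ETc = Kc × ET₀ = 1.03 × 4.7580 = 4.9007 mm/d
Over 10 days: 4.9007 × 10 = 49.007 mm

49 mm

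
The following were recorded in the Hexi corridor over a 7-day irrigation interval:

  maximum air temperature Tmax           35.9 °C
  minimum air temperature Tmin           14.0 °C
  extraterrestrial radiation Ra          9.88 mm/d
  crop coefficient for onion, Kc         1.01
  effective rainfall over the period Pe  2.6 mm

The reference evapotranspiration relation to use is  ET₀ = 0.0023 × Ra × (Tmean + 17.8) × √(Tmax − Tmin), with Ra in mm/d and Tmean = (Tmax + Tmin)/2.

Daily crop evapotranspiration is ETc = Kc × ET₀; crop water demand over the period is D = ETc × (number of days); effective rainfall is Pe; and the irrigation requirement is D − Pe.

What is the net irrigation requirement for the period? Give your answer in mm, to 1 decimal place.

29.5 mm

Tmean = (35.9 + 14.0)/2 = 24.95 °C
ET₀ = 0.0023 × 9.88 × (24.95 + 17.8) × √21.9 = 0.0023 × 9.88 × 42.75 × 4.6797 = 4.5461 mm/d
ETc = Kc × ET₀ = 1.01 × 4.5461 = 4.5916 mm/d
Crop demand D = ETc × 7 d = 4.5916 × 7 = 32.141 mm
D − Pe = 32.141 − 2.6 = 29.541 mm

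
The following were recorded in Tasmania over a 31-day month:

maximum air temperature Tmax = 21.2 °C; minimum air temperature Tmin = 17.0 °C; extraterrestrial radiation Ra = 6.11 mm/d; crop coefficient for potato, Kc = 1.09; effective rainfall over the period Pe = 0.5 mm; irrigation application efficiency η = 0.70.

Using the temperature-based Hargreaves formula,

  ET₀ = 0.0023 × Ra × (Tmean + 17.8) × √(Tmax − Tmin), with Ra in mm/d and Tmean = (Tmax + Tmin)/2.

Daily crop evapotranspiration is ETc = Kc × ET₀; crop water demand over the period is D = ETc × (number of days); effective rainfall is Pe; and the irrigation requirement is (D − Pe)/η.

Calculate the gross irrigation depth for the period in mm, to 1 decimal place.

50.6 mm

Tmean = (21.2 + 17.0)/2 = 19.10 °C
ET₀ = 0.0023 × 6.11 × (19.10 + 17.8) × √4.2 = 0.0023 × 6.11 × 36.90 × 2.0494 = 1.0627 mm/d
ETc = Kc × ET₀ = 1.09 × 1.0627 = 1.1583 mm/d
Crop demand D = ETc × 31 d = 1.1583 × 31 = 35.907 mm
D − Pe = 35.907 − 0.5 = 35.407 mm
Gross irrigation = 35.407 / 0.70 = 50.581 mm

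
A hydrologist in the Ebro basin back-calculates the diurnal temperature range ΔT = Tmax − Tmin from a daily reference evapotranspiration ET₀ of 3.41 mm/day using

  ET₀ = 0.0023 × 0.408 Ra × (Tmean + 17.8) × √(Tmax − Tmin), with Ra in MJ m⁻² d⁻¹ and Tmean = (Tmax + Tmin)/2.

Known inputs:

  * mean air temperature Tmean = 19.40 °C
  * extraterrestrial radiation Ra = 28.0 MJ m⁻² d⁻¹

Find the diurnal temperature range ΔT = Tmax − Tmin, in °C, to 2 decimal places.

12.17 °C

√ΔT = ET₀ / [0.0023 × 0.408 × Ra × (Tmean+17.8)] = 3.41 / (0.0023 × 11.4240 × 37.20) = 3.4887
ΔT = 3.4887² = 12.171 °C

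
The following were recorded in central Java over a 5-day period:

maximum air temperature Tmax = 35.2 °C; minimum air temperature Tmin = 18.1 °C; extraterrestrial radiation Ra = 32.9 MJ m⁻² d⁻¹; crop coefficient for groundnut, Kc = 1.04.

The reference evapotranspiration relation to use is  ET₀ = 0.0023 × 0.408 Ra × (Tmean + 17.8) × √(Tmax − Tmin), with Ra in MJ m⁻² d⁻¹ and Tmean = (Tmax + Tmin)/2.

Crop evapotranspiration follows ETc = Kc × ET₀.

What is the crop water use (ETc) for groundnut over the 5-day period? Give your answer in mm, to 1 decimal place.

29.5 mm

Tmean = (35.2 + 18.1)/2 = 26.65 °C
0.408 Ra = 0.408 × 32.9 = 13.4232 mm/d equivalent
ET₀ = 0.0023 × 13.4232 × (26.65 + 17.8) × √17.1 = 0.0023 × 13.4232 × 44.45 × 4.1352 = 5.6748 mm/d
ETc = Kc × ET₀ = 1.04 × 5.6748 = 5.9018 mm/d
Over 5 days: 5.9018 × 5 = 29.509 mm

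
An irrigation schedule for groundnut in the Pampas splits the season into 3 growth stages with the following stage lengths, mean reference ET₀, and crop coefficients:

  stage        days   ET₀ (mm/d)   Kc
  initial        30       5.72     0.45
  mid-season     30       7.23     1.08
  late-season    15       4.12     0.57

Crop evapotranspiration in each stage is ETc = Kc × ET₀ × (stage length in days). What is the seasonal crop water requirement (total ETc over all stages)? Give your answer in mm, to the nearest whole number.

initial: 0.45 × 5.72 × 30 = 77.22 mm
mid-season: 1.08 × 7.23 × 30 = 234.25 mm
late-season: 0.57 × 4.12 × 15 = 35.23 mm
Seasonal total = 346.70 mm

347 mm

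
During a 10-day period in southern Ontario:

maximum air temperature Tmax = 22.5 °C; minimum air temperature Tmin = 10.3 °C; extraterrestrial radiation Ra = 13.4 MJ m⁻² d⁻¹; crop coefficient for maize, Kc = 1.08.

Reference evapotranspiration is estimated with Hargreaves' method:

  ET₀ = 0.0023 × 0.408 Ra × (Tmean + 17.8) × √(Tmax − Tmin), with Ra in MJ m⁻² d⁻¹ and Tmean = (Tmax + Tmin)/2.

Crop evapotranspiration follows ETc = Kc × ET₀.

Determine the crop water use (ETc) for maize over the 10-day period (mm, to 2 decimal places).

Tmean = (22.5 + 10.3)/2 = 16.40 °C
0.408 Ra = 0.408 × 13.4 = 5.4672 mm/d equivalent
ET₀ = 0.0023 × 5.4672 × (16.40 + 17.8) × √12.2 = 0.0023 × 5.4672 × 34.20 × 3.4928 = 1.5021 mm/d
ETc = Kc × ET₀ = 1.08 × 1.5021 = 1.6223 mm/d
Over 10 days: 1.6223 × 10 = 16.223 mm

16.22 mm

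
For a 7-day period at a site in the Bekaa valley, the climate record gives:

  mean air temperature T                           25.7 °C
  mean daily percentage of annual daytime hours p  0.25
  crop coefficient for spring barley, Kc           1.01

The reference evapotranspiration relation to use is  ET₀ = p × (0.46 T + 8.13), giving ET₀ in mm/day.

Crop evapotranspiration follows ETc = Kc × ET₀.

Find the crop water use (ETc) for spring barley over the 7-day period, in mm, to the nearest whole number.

35 mm

ET₀ = 0.25 × (0.46 × 25.7 + 8.13) = 0.25 × 19.952 = 4.9880 mm/d
ETc = Kc × ET₀ = 1.01 × 4.9880 = 5.0379 mm/d
Over 7 days: 5.0379 × 7 = 35.265 mm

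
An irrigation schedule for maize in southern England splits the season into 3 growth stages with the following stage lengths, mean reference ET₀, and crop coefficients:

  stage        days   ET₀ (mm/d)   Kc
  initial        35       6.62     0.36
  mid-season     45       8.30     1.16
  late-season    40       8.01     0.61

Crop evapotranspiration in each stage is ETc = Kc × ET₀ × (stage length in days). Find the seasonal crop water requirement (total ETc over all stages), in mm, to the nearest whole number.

712 mm

initial: 0.36 × 6.62 × 35 = 83.41 mm
mid-season: 1.16 × 8.30 × 45 = 433.26 mm
late-season: 0.61 × 8.01 × 40 = 195.44 mm
Seasonal total = 712.11 mm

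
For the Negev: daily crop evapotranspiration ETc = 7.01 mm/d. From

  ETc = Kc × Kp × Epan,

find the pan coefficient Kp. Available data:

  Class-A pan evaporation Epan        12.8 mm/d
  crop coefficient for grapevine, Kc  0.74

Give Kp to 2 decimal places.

0.74

ETc = Kc × Kp × Epan  ⇒  Kp = ETc / (Kc × Epan)
Kp = 7.01 / (0.74 × 12.8) = 7.01 / 9.472 = 0.7401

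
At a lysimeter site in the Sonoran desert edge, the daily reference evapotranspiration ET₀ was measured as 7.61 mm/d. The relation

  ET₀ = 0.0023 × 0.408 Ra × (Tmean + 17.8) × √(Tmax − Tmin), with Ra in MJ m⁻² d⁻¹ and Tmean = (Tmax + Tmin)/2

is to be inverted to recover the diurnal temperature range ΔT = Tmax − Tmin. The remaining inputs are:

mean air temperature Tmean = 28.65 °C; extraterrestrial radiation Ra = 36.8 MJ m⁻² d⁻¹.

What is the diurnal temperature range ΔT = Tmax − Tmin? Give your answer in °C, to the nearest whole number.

23 °C

√ΔT = ET₀ / [0.0023 × 0.408 × Ra × (Tmean+17.8)] = 7.61 / (0.0023 × 15.0144 × 46.45) = 4.7442
ΔT = 4.7442² = 22.507 °C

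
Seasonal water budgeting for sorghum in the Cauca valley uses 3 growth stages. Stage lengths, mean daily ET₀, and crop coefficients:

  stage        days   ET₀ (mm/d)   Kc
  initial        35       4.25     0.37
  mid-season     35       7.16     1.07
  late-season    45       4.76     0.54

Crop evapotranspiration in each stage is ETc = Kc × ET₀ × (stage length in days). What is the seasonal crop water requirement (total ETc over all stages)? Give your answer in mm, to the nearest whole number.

initial: 0.37 × 4.25 × 35 = 55.04 mm
mid-season: 1.07 × 7.16 × 35 = 268.14 mm
late-season: 0.54 × 4.76 × 45 = 115.67 mm
Seasonal total = 438.85 mm

439 mm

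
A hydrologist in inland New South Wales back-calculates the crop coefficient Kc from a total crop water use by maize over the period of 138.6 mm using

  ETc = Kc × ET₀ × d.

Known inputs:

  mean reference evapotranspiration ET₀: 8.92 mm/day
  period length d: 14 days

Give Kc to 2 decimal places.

1.11

ETc = Kc × ET₀ × d  ⇒  Kc = ETc / (ET₀ × d)
Kc = 138.6 / (8.92 × 14) = 138.6 / 124.88 = 1.1099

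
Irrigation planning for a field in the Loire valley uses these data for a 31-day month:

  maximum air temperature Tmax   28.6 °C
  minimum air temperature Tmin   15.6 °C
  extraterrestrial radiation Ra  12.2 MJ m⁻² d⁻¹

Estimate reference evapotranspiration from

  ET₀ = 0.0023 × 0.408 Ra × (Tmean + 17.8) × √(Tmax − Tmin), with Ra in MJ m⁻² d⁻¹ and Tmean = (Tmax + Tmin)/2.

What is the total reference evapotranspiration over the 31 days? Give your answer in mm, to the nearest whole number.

Tmean = (28.6 + 15.6)/2 = 22.10 °C
0.408 Ra = 0.408 × 12.2 = 4.9776 mm/d equivalent
ET₀ = 0.0023 × 4.9776 × (22.10 + 17.8) × √13.0 = 0.0023 × 4.9776 × 39.90 × 3.6056 = 1.6470 mm/d
Over 31 days: 1.6470 × 31 = 51.057 mm

51 mm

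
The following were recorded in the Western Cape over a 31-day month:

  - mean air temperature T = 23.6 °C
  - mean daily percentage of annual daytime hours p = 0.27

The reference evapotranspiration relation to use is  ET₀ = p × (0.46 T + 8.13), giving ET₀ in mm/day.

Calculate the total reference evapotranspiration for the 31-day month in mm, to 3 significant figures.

159 mm

ET₀ = 0.27 × (0.46 × 23.6 + 8.13) = 0.27 × 18.986 = 5.1262 mm/d
Monthly total = 5.1262 × 31 = 158.912 mm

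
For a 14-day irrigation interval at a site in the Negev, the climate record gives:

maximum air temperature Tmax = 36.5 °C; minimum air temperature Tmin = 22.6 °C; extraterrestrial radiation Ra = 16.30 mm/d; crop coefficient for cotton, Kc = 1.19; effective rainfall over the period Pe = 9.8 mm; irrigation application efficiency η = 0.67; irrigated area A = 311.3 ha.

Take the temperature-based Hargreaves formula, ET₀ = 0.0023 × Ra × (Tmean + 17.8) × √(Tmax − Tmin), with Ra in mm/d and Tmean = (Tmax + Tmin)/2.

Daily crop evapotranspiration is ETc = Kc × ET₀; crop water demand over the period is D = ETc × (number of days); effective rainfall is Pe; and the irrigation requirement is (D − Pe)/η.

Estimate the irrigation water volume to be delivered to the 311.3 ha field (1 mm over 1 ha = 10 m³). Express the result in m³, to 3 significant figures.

467000 m³

Tmean = (36.5 + 22.6)/2 = 29.55 °C
ET₀ = 0.0023 × 16.30 × (29.55 + 17.8) × √13.9 = 0.0023 × 16.30 × 47.35 × 3.7283 = 6.6183 mm/d
ETc = Kc × ET₀ = 1.19 × 6.6183 = 7.8758 mm/d
Crop demand D = ETc × 14 d = 7.8758 × 14 = 110.261 mm
D − Pe = 110.261 − 9.8 = 100.461 mm
Gross irrigation = 100.461 / 0.67 = 149.942 mm
Volume = 149.942 mm × 311.3 ha × 10 = 466769.4 m³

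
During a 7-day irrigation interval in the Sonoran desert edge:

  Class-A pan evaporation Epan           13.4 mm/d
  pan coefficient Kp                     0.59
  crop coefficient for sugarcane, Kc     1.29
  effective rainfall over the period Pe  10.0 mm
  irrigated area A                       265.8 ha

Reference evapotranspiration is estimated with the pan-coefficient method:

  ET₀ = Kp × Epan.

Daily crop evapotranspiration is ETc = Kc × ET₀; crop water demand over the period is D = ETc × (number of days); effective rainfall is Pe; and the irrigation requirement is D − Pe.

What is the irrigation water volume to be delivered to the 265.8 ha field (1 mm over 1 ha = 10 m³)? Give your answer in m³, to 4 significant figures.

163200 m³

ET₀ = 0.59 × 13.4 = 7.9060 mm/d
ETc = Kc × ET₀ = 1.29 × 7.9060 = 10.1987 mm/d
Crop demand D = ETc × 7 d = 10.1987 × 7 = 71.391 mm
D − Pe = 71.391 − 10.0 = 61.391 mm
Volume = 61.391 mm × 265.8 ha × 10 = 163177.3 m³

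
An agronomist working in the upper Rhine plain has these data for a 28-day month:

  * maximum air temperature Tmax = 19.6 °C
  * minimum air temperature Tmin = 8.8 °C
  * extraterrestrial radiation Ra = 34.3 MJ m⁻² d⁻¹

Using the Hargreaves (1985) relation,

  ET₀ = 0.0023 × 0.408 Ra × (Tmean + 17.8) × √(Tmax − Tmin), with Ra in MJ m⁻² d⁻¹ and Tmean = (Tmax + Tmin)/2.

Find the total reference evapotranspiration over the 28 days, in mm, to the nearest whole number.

95 mm

Tmean = (19.6 + 8.8)/2 = 14.20 °C
0.408 Ra = 0.408 × 34.3 = 13.9944 mm/d equivalent
ET₀ = 0.0023 × 13.9944 × (14.20 + 17.8) × √10.8 = 0.0023 × 13.9944 × 32.00 × 3.2863 = 3.3848 mm/d
Over 28 days: 3.3848 × 28 = 94.774 mm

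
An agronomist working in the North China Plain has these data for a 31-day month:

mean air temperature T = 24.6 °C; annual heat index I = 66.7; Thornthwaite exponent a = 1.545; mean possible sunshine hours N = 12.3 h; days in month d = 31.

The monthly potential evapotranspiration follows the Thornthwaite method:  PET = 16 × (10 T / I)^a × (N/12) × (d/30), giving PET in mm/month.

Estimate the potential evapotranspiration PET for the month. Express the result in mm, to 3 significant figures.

127 mm

10T/I = 10 × 24.6 / 66.7 = 3.6882
(10T/I)^a = 3.6882^1.545 = 7.5115
Uncorrected PET = 16 × 7.5115 = 120.184 mm
Correction = (N/12)(d/30) = (12.3/12)(31/30) = 1.0592
PET = 120.184 × 1.0592 = 127.299 mm/month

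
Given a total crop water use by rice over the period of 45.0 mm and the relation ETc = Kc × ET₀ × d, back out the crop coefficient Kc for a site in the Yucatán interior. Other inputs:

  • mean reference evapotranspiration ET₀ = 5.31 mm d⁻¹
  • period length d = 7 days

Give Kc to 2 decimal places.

ETc = Kc × ET₀ × d  ⇒  Kc = ETc / (ET₀ × d)
Kc = 45.0 / (5.31 × 7) = 45.0 / 37.17 = 1.2107

1.21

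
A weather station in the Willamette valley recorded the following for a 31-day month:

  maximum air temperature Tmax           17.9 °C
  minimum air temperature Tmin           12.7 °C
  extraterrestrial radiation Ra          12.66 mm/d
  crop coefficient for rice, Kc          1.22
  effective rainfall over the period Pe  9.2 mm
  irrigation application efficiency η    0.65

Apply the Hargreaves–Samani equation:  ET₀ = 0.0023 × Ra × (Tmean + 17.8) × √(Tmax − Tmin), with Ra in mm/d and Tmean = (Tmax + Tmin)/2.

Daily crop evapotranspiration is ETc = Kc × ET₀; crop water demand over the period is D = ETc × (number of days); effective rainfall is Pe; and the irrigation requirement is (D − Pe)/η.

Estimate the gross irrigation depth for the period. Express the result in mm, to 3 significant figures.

114 mm

Tmean = (17.9 + 12.7)/2 = 15.30 °C
ET₀ = 0.0023 × 12.66 × (15.30 + 17.8) × √5.2 = 0.0023 × 12.66 × 33.10 × 2.2804 = 2.1979 mm/d
ETc = Kc × ET₀ = 1.22 × 2.1979 = 2.6814 mm/d
Crop demand D = ETc × 31 d = 2.6814 × 31 = 83.123 mm
D − Pe = 83.123 − 9.2 = 73.923 mm
Gross irrigation = 73.923 / 0.65 = 113.728 mm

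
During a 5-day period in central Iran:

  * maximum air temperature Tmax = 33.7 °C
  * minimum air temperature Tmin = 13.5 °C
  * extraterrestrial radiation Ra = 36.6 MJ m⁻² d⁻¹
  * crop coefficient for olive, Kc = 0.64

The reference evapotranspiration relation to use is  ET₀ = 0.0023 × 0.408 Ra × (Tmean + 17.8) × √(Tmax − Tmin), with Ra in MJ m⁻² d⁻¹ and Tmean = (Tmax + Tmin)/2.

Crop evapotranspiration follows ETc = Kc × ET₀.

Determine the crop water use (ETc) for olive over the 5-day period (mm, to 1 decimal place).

20.5 mm

Tmean = (33.7 + 13.5)/2 = 23.60 °C
0.408 Ra = 0.408 × 36.6 = 14.9328 mm/d equivalent
ET₀ = 0.0023 × 14.9328 × (23.60 + 17.8) × √20.2 = 0.0023 × 14.9328 × 41.40 × 4.4944 = 6.3906 mm/d
ETc = Kc × ET₀ = 0.64 × 6.3906 = 4.0900 mm/d
Over 5 days: 4.0900 × 5 = 20.450 mm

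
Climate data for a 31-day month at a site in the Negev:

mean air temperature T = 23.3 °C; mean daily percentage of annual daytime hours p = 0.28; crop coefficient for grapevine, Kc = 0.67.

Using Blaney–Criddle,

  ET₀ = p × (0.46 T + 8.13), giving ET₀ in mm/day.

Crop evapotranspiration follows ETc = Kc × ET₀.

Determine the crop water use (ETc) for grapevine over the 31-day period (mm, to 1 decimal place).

ET₀ = 0.28 × (0.46 × 23.3 + 8.13) = 0.28 × 18.848 = 5.2774 mm/d
ETc = Kc × ET₀ = 0.67 × 5.2774 = 3.5359 mm/d
Over 31 days: 3.5359 × 31 = 109.613 mm

109.6 mm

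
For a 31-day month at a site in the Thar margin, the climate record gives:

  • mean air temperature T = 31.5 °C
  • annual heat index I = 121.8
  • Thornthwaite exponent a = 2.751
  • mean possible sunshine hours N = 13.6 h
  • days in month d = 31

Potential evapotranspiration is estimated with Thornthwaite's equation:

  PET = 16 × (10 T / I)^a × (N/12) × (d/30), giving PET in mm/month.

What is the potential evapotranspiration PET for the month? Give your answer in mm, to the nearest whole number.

10T/I = 10 × 31.5 / 121.8 = 2.5862
(10T/I)^a = 2.5862^2.751 = 13.6532
Uncorrected PET = 16 × 13.6532 = 218.451 mm
Correction = (N/12)(d/30) = (13.6/12)(31/30) = 1.1711
PET = 218.451 × 1.1711 = 255.828 mm/month

256 mm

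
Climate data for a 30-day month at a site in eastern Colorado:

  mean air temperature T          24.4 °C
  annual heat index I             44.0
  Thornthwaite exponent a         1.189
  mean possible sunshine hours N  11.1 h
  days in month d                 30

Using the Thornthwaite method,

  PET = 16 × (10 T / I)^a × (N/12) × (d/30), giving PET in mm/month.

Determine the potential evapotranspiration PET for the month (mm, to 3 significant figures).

10T/I = 10 × 24.4 / 44.0 = 5.5455
(10T/I)^a = 5.5455^1.189 = 7.6656
Uncorrected PET = 16 × 7.6656 = 122.650 mm
Correction = (N/12)(d/30) = (11.1/12)(30/30) = 0.9250
PET = 122.650 × 0.9250 = 113.451 mm/month

113 mm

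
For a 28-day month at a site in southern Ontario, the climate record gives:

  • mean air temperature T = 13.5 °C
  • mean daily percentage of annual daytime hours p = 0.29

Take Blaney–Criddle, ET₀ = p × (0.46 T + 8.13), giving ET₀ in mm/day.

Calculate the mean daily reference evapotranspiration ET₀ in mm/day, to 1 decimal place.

4.2 mm/day

ET₀ = 0.29 × (0.46 × 13.5 + 8.13) = 0.29 × 14.340 = 4.1586 mm/d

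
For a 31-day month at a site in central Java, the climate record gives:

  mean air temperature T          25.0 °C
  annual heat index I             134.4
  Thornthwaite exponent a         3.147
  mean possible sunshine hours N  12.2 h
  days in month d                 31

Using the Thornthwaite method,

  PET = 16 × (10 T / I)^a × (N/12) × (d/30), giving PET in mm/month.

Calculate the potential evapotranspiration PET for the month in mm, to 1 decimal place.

118.5 mm

10T/I = 10 × 25.0 / 134.4 = 1.8601
(10T/I)^a = 1.8601^3.147 = 7.0507
Uncorrected PET = 16 × 7.0507 = 112.811 mm
Correction = (N/12)(d/30) = (12.2/12)(31/30) = 1.0506
PET = 112.811 × 1.0506 = 118.519 mm/month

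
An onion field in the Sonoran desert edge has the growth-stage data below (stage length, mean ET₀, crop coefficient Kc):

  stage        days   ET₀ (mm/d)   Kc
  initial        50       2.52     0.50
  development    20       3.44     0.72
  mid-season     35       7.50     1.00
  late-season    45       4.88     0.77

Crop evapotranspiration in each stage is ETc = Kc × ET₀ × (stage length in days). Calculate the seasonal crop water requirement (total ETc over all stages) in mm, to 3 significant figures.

544 mm

initial: 0.50 × 2.52 × 50 = 63.00 mm
development: 0.72 × 3.44 × 20 = 49.54 mm
mid-season: 1.00 × 7.50 × 35 = 262.50 mm
late-season: 0.77 × 4.88 × 45 = 169.09 mm
Seasonal total = 544.13 mm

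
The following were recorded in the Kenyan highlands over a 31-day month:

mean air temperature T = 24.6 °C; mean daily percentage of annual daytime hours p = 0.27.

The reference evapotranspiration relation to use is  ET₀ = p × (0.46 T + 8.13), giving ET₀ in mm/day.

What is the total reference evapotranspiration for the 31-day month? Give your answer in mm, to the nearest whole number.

163 mm

ET₀ = 0.27 × (0.46 × 24.6 + 8.13) = 0.27 × 19.446 = 5.2504 mm/d
Monthly total = 5.2504 × 31 = 162.762 mm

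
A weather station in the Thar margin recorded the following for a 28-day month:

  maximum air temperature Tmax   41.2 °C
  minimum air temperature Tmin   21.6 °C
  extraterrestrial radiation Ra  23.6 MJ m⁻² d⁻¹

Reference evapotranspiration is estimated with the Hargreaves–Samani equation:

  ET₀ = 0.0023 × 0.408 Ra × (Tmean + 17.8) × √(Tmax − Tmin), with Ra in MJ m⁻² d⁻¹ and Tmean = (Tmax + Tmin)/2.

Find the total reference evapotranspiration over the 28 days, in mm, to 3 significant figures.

Tmean = (41.2 + 21.6)/2 = 31.40 °C
0.408 Ra = 0.408 × 23.6 = 9.6288 mm/d equivalent
ET₀ = 0.0023 × 9.6288 × (31.40 + 17.8) × √19.6 = 0.0023 × 9.6288 × 49.20 × 4.4272 = 4.8239 mm/d
Over 28 days: 4.8239 × 28 = 135.069 mm

135 mm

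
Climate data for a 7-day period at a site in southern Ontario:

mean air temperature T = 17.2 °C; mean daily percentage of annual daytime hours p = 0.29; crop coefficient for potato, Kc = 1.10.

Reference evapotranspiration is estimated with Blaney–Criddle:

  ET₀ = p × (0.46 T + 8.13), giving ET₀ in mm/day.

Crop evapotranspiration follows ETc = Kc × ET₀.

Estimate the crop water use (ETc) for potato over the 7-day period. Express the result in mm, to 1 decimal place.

ET₀ = 0.29 × (0.46 × 17.2 + 8.13) = 0.29 × 16.042 = 4.6522 mm/d
ETc = Kc × ET₀ = 1.10 × 4.6522 = 5.1174 mm/d
Over 7 days: 5.1174 × 7 = 35.822 mm

35.8 mm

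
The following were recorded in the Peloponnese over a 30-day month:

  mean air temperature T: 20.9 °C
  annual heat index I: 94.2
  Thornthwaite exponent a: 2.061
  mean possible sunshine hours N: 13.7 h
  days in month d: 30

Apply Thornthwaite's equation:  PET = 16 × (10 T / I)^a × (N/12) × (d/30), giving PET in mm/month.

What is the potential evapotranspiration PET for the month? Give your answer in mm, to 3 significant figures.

10T/I = 10 × 20.9 / 94.2 = 2.2187
(10T/I)^a = 2.2187^2.061 = 5.1678
Uncorrected PET = 16 × 5.1678 = 82.685 mm
Correction = (N/12)(d/30) = (13.7/12)(30/30) = 1.1417
PET = 82.685 × 1.1417 = 94.401 mm/month

94.4 mm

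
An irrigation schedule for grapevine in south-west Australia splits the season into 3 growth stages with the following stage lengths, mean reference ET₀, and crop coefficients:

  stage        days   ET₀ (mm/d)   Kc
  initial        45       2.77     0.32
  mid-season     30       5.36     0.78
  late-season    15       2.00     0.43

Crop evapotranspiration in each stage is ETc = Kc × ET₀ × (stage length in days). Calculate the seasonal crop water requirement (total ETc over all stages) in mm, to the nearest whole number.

178 mm

initial: 0.32 × 2.77 × 45 = 39.89 mm
mid-season: 0.78 × 5.36 × 30 = 125.42 mm
late-season: 0.43 × 2.00 × 15 = 12.90 mm
Seasonal total = 178.21 mm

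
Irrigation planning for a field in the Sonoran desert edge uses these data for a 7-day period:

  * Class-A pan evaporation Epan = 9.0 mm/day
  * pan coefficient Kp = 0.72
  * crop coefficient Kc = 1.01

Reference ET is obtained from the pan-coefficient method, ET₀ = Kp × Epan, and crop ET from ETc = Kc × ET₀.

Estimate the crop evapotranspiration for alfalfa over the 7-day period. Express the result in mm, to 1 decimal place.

ET₀ = 0.72 × 9.0 = 6.4800 mm/d
ETc = Kc × ET₀ = 1.01 × 6.4800 = 6.5448 mm/d
Over 7 days: 6.5448 × 7 = 45.814 mm

45.8 mm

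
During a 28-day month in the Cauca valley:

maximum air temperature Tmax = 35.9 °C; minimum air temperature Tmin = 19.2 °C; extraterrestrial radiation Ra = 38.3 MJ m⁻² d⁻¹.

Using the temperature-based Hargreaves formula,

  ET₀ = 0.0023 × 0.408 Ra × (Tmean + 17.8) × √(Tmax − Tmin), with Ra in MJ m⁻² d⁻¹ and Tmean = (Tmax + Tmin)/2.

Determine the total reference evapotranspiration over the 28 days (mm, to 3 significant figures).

Tmean = (35.9 + 19.2)/2 = 27.55 °C
0.408 Ra = 0.408 × 38.3 = 15.6264 mm/d equivalent
ET₀ = 0.0023 × 15.6264 × (27.55 + 17.8) × √16.7 = 0.0023 × 15.6264 × 45.35 × 4.0866 = 6.6608 mm/d
Over 28 days: 6.6608 × 28 = 186.502 mm

187 mm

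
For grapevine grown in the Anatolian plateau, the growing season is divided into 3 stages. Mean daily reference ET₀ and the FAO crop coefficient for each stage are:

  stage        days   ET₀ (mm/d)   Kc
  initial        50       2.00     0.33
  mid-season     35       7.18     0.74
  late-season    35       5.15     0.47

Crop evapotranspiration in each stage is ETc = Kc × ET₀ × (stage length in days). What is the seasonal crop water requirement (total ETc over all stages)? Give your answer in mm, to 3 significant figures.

304 mm

initial: 0.33 × 2.00 × 50 = 33.00 mm
mid-season: 0.74 × 7.18 × 35 = 185.96 mm
late-season: 0.47 × 5.15 × 35 = 84.72 mm
Seasonal total = 303.68 mm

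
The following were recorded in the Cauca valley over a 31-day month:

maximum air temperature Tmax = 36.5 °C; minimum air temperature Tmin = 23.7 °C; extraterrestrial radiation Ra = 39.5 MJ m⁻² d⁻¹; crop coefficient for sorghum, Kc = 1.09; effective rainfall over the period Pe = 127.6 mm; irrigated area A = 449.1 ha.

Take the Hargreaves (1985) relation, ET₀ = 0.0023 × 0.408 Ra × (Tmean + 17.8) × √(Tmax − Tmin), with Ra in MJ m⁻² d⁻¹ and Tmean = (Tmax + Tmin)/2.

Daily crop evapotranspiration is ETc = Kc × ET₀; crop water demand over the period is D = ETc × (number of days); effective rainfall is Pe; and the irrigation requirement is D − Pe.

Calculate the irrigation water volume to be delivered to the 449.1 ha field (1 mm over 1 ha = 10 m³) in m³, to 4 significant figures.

Tmean = (36.5 + 23.7)/2 = 30.10 °C
0.408 Ra = 0.408 × 39.5 = 16.1160 mm/d equivalent
ET₀ = 0.0023 × 16.1160 × (30.10 + 17.8) × √12.8 = 0.0023 × 16.1160 × 47.90 × 3.5777 = 6.3522 mm/d
ETc = Kc × ET₀ = 1.09 × 6.3522 = 6.9239 mm/d
Crop demand D = ETc × 31 d = 6.9239 × 31 = 214.641 mm
D − Pe = 214.641 − 127.6 = 87.041 mm
Volume = 87.041 mm × 449.1 ha × 10 = 390901.1 m³

390900 m³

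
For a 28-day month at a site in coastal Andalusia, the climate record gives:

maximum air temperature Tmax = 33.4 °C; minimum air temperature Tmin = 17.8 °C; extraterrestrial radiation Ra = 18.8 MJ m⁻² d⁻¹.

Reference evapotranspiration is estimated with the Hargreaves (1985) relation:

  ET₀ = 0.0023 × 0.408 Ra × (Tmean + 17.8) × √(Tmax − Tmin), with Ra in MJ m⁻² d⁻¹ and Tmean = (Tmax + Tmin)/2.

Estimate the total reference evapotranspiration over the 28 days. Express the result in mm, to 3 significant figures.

84.7 mm

Tmean = (33.4 + 17.8)/2 = 25.60 °C
0.408 Ra = 0.408 × 18.8 = 7.6704 mm/d equivalent
ET₀ = 0.0023 × 7.6704 × (25.60 + 17.8) × √15.6 = 0.0023 × 7.6704 × 43.40 × 3.9497 = 3.0241 mm/d
Over 28 days: 3.0241 × 28 = 84.675 mm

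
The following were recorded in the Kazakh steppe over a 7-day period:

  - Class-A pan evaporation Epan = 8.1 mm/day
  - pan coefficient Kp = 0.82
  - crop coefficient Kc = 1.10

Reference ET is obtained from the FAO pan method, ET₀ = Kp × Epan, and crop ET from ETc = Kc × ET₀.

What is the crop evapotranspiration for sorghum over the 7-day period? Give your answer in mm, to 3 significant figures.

ET₀ = 0.82 × 8.1 = 6.6420 mm/d
ETc = Kc × ET₀ = 1.10 × 6.6420 = 7.3062 mm/d
Over 7 days: 7.3062 × 7 = 51.143 mm

51.1 mm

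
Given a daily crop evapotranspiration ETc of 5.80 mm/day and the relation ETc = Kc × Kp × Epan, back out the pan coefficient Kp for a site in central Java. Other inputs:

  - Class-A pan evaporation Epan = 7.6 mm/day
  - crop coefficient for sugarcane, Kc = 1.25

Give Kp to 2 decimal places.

ETc = Kc × Kp × Epan  ⇒  Kp = ETc / (Kc × Epan)
Kp = 5.80 / (1.25 × 7.6) = 5.80 / 9.500 = 0.6105

0.61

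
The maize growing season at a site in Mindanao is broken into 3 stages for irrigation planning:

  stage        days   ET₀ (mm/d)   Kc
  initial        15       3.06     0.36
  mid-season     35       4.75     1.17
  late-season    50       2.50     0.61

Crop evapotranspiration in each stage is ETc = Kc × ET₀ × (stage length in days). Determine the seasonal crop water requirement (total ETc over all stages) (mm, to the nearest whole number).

287 mm

initial: 0.36 × 3.06 × 15 = 16.52 mm
mid-season: 1.17 × 4.75 × 35 = 194.51 mm
late-season: 0.61 × 2.50 × 50 = 76.25 mm
Seasonal total = 287.28 mm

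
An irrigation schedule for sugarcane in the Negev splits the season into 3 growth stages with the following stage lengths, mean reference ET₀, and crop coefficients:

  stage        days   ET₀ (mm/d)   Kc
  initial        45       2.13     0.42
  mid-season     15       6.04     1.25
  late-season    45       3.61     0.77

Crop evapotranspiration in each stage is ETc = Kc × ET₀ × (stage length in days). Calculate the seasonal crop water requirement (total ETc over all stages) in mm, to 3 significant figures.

279 mm

initial: 0.42 × 2.13 × 45 = 40.26 mm
mid-season: 1.25 × 6.04 × 15 = 113.25 mm
late-season: 0.77 × 3.61 × 45 = 125.09 mm
Seasonal total = 278.60 mm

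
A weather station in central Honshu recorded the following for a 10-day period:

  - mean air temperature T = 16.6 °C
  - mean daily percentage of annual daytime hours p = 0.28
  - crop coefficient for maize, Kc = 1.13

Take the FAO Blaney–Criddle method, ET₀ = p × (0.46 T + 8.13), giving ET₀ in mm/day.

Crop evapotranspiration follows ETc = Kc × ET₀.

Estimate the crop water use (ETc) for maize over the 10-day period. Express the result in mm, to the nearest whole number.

50 mm

ET₀ = 0.28 × (0.46 × 16.6 + 8.13) = 0.28 × 15.766 = 4.4145 mm/d
ETc = Kc × ET₀ = 1.13 × 4.4145 = 4.9884 mm/d
Over 10 days: 4.9884 × 10 = 49.884 mm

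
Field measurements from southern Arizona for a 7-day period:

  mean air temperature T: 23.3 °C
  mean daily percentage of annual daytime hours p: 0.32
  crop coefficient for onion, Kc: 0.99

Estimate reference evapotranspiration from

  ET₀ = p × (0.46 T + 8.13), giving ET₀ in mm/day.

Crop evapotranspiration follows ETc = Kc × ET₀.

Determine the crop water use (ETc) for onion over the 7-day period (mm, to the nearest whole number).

ET₀ = 0.32 × (0.46 × 23.3 + 8.13) = 0.32 × 18.848 = 6.0314 mm/d
ETc = Kc × ET₀ = 0.99 × 6.0314 = 5.9711 mm/d
Over 7 days: 5.9711 × 7 = 41.798 mm

42 mm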